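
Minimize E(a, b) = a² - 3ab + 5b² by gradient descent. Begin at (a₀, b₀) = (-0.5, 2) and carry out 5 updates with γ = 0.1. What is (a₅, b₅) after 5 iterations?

∇E = (2a - 3b, -3a + 10b)
Step 1: at (-0.5, 2), ∇E = (-7, 21.5) → (-0.5, 2) − 0.1·(-7, 21.5) = (0.2, -0.15)
Step 2: at (0.2, -0.15), ∇E = (0.85, -2.1) → (0.2, -0.15) − 0.1·(0.85, -2.1) = (0.115, 0.06)
Step 3: at (0.115, 0.06), ∇E = (0.05, 0.255) → (0.115, 0.06) − 0.1·(0.05, 0.255) = (0.11, 0.0345)
Step 4: at (0.11, 0.0345), ∇E = (0.1165, 0.015) → (0.11, 0.0345) − 0.1·(0.1165, 0.015) = (0.09835, 0.033)
Step 5: at (0.09835, 0.033), ∇E = (0.0977, 0.03495) → (0.09835, 0.033) − 0.1·(0.0977, 0.03495) = (0.08858, 0.029505)

(0.08858, 0.029505)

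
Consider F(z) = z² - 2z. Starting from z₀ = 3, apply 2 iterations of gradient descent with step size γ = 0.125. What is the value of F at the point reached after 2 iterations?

F′(z) = 2z - 2
z₁ = 3 − 0.125·4 = 2.5
z₂ = 2.5 − 0.125·3 = 2.125
F(2.125) = 0.265625

0.265625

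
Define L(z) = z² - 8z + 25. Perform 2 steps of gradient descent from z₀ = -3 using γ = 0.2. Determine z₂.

L′(z) = 2z - 8
Step 1: L′(-3) = -14; z₁ = -3 − 0.2·(-14) = -0.2
Step 2: L′(-0.2) = -8.4; z₂ = -0.2 − 0.2·(-8.4) = 1.48

1.48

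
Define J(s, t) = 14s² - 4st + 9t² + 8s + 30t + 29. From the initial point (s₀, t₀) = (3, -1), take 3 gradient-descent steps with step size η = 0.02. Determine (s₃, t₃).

∇J = (28s - 4t + 8, -4s + 18t + 30)
(s₁, t₁) = (3, -1) − 0.02·(96, 0) = (1.08, -1)
(s₂, t₂) = (1.08, -1) − 0.02·(42.24, 7.68) = (0.2352, -1.1536)
(s₃, t₃) = (0.2352, -1.1536) − 0.02·(19.2, 8.2944) = (-0.1488, -1.319488)

(-0.1488, -1.319488)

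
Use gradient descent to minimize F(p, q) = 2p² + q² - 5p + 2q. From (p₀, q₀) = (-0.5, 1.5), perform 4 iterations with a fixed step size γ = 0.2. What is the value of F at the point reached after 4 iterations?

∇F = (4p - 5, 2q + 2)
(p₁, q₁) = (-0.5, 1.5) − 0.2·(-7, 5) = (0.9, 0.5)
(p₂, q₂) = (0.9, 0.5) − 0.2·(-1.4, 3) = (1.18, -0.1)
(p₃, q₃) = (1.18, -0.1) − 0.2·(-0.28, 1.8) = (1.236, -0.46)
(p₄, q₄) = (1.236, -0.46) − 0.2·(-0.056, 1.08) = (1.2472, -0.676)
F(1.2472, -0.676) = -4.02000832

-4.02000832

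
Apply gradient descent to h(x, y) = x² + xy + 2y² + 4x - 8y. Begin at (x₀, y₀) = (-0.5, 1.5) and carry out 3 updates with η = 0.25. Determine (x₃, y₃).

∇h = (2x + y + 4, x + 4y - 8)
(x₁, y₁) = (-0.5, 1.5) − 0.25·(4.5, -2.5) = (-1.625, 2.125)
(x₂, y₂) = (-1.625, 2.125) − 0.25·(2.875, -1.125) = (-2.34375, 2.40625)
(x₃, y₃) = (-2.34375, 2.40625) − 0.25·(1.71875, -0.71875) = (-2.7734375, 2.5859375)

(-2.7734375, 2.5859375)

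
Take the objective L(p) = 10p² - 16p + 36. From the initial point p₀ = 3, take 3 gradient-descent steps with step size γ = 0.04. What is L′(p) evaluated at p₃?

L′(p) = 20p - 16
p₁ = 3 − 0.04·44 = 1.24
p₂ = 1.24 − 0.04·8.8 = 0.888
p₃ = 0.888 − 0.04·1.76 = 0.8176
L′(p) at (0.8176) = 0.352

0.352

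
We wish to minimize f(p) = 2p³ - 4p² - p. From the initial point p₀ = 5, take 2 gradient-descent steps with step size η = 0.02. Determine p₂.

2.336912

f′(p) = 6p² - 8p - 1
p₁ = 5 − 0.02·109 = 2.82
p₂ = 2.82 − 0.02·24.1544 = 2.336912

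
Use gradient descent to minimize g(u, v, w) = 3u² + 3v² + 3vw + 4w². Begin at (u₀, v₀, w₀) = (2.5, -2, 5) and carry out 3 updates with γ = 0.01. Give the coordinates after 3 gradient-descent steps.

(2.07646, -2.055563, 4.061692)

∇g = (6u, 6v + 3w, 3v + 8w)
Step 1: at (2.5, -2, 5), ∇g = (15, 3, 34) → (2.5, -2, 5) − 0.01·(15, 3, 34) = (2.35, -2.03, 4.66)
Step 2: at (2.35, -2.03, 4.66), ∇g = (14.1, 1.8, 31.19) → (2.35, -2.03, 4.66) − 0.01·(14.1, 1.8, 31.19) = (2.209, -2.048, 4.3481)
Step 3: at (2.209, -2.048, 4.3481), ∇g = (13.254, 0.7563, 28.6408) → (2.209, -2.048, 4.3481) − 0.01·(13.254, 0.7563, 28.6408) = (2.07646, -2.055563, 4.061692)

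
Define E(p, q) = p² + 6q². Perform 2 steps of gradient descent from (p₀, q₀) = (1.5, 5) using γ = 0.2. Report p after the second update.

∇E = (2p, 12q)
(p₁, q₁) = (1.5, 5) − 0.2·(3, 60) = (0.9, -7)
(p₂, q₂) = (0.9, -7) − 0.2·(1.8, -84) = (0.54, 9.8)
p = 0.54

0.54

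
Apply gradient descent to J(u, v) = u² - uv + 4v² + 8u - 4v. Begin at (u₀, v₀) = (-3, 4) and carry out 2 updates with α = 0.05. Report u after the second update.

-2.8875

∇J = (2u - v + 8, -u + 8v - 4)
Step 1: at (-3, 4), ∇J = (-2, 31) → (-3, 4) − 0.05·(-2, 31) = (-2.9, 2.45)
Step 2: at (-2.9, 2.45), ∇J = (-0.25, 18.5) → (-2.9, 2.45) − 0.05·(-0.25, 18.5) = (-2.8875, 1.525)
u = -2.8875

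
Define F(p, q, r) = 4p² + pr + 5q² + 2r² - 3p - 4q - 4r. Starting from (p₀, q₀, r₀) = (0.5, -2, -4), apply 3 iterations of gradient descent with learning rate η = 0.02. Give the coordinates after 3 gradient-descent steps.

∇F = (8p + r - 3, 10q - 4, p + 4r - 4)
Step 1: at (0.5, -2, -4), ∇F = (-3, -24, -19.5) → (0.5, -2, -4) − 0.02·(-3, -24, -19.5) = (0.56, -1.52, -3.61)
Step 2: at (0.56, -1.52, -3.61), ∇F = (-2.13, -19.2, -17.88) → (0.56, -1.52, -3.61) − 0.02·(-2.13, -19.2, -17.88) = (0.6026, -1.136, -3.2524)
Step 3: at (0.6026, -1.136, -3.2524), ∇F = (-1.4316, -15.36, -16.407) → (0.6026, -1.136, -3.2524) − 0.02·(-1.4316, -15.36, -16.407) = (0.631232, -0.8288, -2.92426)

(0.631232, -0.8288, -2.92426)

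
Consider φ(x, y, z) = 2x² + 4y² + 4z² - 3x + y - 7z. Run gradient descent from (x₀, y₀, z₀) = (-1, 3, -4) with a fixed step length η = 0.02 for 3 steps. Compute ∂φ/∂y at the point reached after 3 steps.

∇φ = (4x - 3, 8y + 1, 8z - 7)
(x₁, y₁, z₁) = (-1, 3, -4) − 0.02·(-7, 25, -39) = (-0.86, 2.5, -3.22)
(x₂, y₂, z₂) = (-0.86, 2.5, -3.22) − 0.02·(-6.44, 21, -32.76) = (-0.7312, 2.08, -2.5648)
(x₃, y₃, z₃) = (-0.7312, 2.08, -2.5648) − 0.02·(-5.9248, 17.64, -27.5184) = (-0.612704, 1.7272, -2.014432)
∂φ/∂y at (-0.612704, 1.7272, -2.014432) = 14.8176

14.8176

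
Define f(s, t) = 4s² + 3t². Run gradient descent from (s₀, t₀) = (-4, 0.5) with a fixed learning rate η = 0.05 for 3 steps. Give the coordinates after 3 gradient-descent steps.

∇f = (8s, 6t)
(s₁, t₁) = (-4, 0.5) − 0.05·(-32, 3) = (-2.4, 0.35)
(s₂, t₂) = (-2.4, 0.35) − 0.05·(-19.2, 2.1) = (-1.44, 0.245)
(s₃, t₃) = (-1.44, 0.245) − 0.05·(-11.52, 1.47) = (-0.864, 0.1715)

(-0.864, 0.1715)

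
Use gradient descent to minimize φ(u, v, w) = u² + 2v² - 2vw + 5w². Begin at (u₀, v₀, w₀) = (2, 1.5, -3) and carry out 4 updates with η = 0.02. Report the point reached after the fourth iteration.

∇φ = (2u, 4v - 2w, -2v + 10w)
Step 1: at (2, 1.5, -3), ∇φ = (4, 12, -33) → (2, 1.5, -3) − 0.02·(4, 12, -33) = (1.92, 1.26, -2.34)
Step 2: at (1.92, 1.26, -2.34), ∇φ = (3.84, 9.72, -25.92) → (1.92, 1.26, -2.34) − 0.02·(3.84, 9.72, -25.92) = (1.8432, 1.0656, -1.8216)
Step 3: at (1.8432, 1.0656, -1.8216), ∇φ = (3.6864, 7.9056, -20.3472) → (1.8432, 1.0656, -1.8216) − 0.02·(3.6864, 7.9056, -20.3472) = (1.769472, 0.907488, -1.414656)
Step 4: at (1.769472, 0.907488, -1.414656), ∇φ = (3.538944, 6.459264, -15.961536) → (1.769472, 0.907488, -1.414656) − 0.02·(3.538944, 6.459264, -15.961536) = (1.69869312, 0.77830272, -1.09542528)

(1.69869312, 0.77830272, -1.09542528)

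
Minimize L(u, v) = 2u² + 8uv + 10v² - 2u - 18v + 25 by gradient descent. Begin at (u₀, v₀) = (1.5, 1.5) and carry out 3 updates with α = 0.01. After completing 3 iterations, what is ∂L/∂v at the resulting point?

∇L = (4u + 8v - 2, 8u + 20v - 18)
Step 1: at (1.5, 1.5), ∇L = (16, 24) → (1.5, 1.5) − 0.01·(16, 24) = (1.34, 1.26)
Step 2: at (1.34, 1.26), ∇L = (13.44, 17.92) → (1.34, 1.26) − 0.01·(13.44, 17.92) = (1.2056, 1.0808)
Step 3: at (1.2056, 1.0808), ∇L = (11.4688, 13.2608) → (1.2056, 1.0808) − 0.01·(11.4688, 13.2608) = (1.090912, 0.948192)
∂L/∂v at (1.090912, 0.948192) = 9.691136

9.691136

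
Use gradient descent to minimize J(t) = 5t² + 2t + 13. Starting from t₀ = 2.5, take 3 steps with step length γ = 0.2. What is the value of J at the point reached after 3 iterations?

49.25

J′(t) = 10t + 2
t₁ = 2.5 − 0.2·27 = -2.9
t₂ = -2.9 − 0.2·(-27) = 2.5
t₃ = 2.5 − 0.2·27 = -2.9
J(-2.9) = 49.25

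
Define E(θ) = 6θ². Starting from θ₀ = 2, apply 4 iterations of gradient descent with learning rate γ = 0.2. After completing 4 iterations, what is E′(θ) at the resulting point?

E′(θ) = 12θ
θ₁ = 2 − 0.2·24 = -2.8
θ₂ = -2.8 − 0.2·(-33.6) = 3.92
θ₃ = 3.92 − 0.2·47.04 = -5.488
θ₄ = -5.488 − 0.2·(-65.856) = 7.6832
E′(θ) at (7.6832) = 92.1984

92.1984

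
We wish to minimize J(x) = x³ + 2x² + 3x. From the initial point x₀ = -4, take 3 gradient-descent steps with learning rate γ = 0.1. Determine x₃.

-154.2466875

J′(x) = 3x² + 4x + 3
Step 1: J′(-4) = 35; x₁ = -4 − 0.1·35 = -7.5
Step 2: J′(-7.5) = 141.75; x₂ = -7.5 − 0.1·141.75 = -21.675
Step 3: J′(-21.675) = 1325.716875; x₃ = -21.675 − 0.1·1325.716875 = -154.2466875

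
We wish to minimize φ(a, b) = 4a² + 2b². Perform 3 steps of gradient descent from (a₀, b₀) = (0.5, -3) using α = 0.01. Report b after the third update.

∇φ = (8a, 4b)
Step 1: at (0.5, -3), ∇φ = (4, -12) → (0.5, -3) − 0.01·(4, -12) = (0.46, -2.88)
Step 2: at (0.46, -2.88), ∇φ = (3.68, -11.52) → (0.46, -2.88) − 0.01·(3.68, -11.52) = (0.4232, -2.7648)
Step 3: at (0.4232, -2.7648), ∇φ = (3.3856, -11.0592) → (0.4232, -2.7648) − 0.01·(3.3856, -11.0592) = (0.389344, -2.654208)
b = -2.654208

-2.654208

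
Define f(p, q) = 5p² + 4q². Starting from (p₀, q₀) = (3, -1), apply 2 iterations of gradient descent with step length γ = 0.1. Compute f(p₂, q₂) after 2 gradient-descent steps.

0.0064

∇f = (10p, 8q)
Step 1: at (3, -1), ∇f = (30, -8) → (3, -1) − 0.1·(30, -8) = (0, -0.2)
Step 2: at (0, -0.2), ∇f = (0, -1.6) → (0, -0.2) − 0.1·(0, -1.6) = (0, -0.04)
f(0, -0.04) = 0.0064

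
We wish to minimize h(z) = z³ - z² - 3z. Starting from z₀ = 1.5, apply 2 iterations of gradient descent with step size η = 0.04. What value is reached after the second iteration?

h′(z) = 3z² - 2z - 3
z₁ = 1.5 − 0.04·0.75 = 1.47
z₂ = 1.47 − 0.04·0.5427 = 1.448292

1.448292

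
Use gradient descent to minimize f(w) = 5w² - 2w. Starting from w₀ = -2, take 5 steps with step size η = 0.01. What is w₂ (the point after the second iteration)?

-1.582

f′(w) = 10w - 2
w₁ = -2 − 0.01·(-22) = -1.78
w₂ = -1.78 − 0.01·(-19.8) = -1.582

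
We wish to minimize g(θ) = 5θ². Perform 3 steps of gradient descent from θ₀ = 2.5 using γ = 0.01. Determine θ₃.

1.8225

g′(θ) = 10θ
θ₁ = 2.5 − 0.01·25 = 2.25
θ₂ = 2.25 − 0.01·22.5 = 2.025
θ₃ = 2.025 − 0.01·20.25 = 1.8225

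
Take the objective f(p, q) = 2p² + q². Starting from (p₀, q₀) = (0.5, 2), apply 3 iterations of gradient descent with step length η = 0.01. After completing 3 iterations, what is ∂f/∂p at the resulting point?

∇f = (4p, 2q)
(p₁, q₁) = (0.5, 2) − 0.01·(2, 4) = (0.48, 1.96)
(p₂, q₂) = (0.48, 1.96) − 0.01·(1.92, 3.92) = (0.4608, 1.9208)
(p₃, q₃) = (0.4608, 1.9208) − 0.01·(1.8432, 3.8416) = (0.442368, 1.882384)
∂f/∂p at (0.442368, 1.882384) = 1.769472

1.769472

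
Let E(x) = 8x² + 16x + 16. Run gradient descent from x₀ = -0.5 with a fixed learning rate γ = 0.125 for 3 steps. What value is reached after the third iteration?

E′(x) = 16x + 16
Step 1: E′(-0.5) = 8; x₁ = -0.5 − 0.125·8 = -1.5
Step 2: E′(-1.5) = -8; x₂ = -1.5 − 0.125·(-8) = -0.5
Step 3: E′(-0.5) = 8; x₃ = -0.5 − 0.125·8 = -1.5

-1.5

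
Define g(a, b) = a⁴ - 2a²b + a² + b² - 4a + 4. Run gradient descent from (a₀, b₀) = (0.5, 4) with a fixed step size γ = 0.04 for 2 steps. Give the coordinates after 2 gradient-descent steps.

∇g = (4a³ - 4ab + 2a - 4, -2a² + 2b)
(a₁, b₁) = (0.5, 4) − 0.04·(-10.5, 7.5) = (0.92, 3.7)
(a₂, b₂) = (0.92, 3.7) − 0.04·(-12.661248, 5.7072) = (1.42644992, 3.471712)

(1.42644992, 3.471712)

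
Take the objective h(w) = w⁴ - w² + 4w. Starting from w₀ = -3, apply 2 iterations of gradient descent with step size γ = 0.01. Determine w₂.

-1.77070368

h′(w) = 4w³ - 2w + 4
w₁ = -3 − 0.01·(-98) = -2.02
w₂ = -2.02 − 0.01·(-24.929632) = -1.77070368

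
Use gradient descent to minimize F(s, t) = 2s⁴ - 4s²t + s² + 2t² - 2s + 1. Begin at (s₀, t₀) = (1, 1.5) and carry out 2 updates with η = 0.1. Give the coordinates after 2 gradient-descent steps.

(0.5808, 1.564)

∇F = (8s³ - 8st + 2s - 2, -4s² + 4t)
(s₁, t₁) = (1, 1.5) − 0.1·(-4, 2) = (1.4, 1.3)
(s₂, t₂) = (1.4, 1.3) − 0.1·(8.192, -2.64) = (0.5808, 1.564)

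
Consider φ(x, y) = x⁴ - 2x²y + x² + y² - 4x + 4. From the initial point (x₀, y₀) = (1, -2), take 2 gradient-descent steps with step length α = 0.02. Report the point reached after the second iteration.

(0.68672, -1.7792)

∇φ = (4x³ - 4xy + 2x - 4, -2x² + 2y)
Step 1: at (1, -2), ∇φ = (10, -6) → (1, -2) − 0.02·(10, -6) = (0.8, -1.88)
Step 2: at (0.8, -1.88), ∇φ = (5.664, -5.04) → (0.8, -1.88) − 0.02·(5.664, -5.04) = (0.68672, -1.7792)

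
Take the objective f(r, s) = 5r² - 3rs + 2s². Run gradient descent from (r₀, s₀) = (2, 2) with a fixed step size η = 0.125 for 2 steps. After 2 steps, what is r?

∇f = (10r - 3s, -3r + 4s)
(r₁, s₁) = (2, 2) − 0.125·(14, 2) = (0.25, 1.75)
(r₂, s₂) = (0.25, 1.75) − 0.125·(-2.75, 6.25) = (0.59375, 0.96875)
r = 0.59375

0.59375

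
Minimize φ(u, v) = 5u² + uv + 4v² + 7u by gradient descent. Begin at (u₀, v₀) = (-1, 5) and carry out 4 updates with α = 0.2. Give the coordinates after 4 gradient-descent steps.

(1.2096, 1.2432)

∇φ = (10u + v + 7, u + 8v)
(u₁, v₁) = (-1, 5) − 0.2·(2, 39) = (-1.4, -2.8)
(u₂, v₂) = (-1.4, -2.8) − 0.2·(-9.8, -23.8) = (0.56, 1.96)
(u₃, v₃) = (0.56, 1.96) − 0.2·(14.56, 16.24) = (-2.352, -1.288)
(u₄, v₄) = (-2.352, -1.288) − 0.2·(-17.808, -12.656) = (1.2096, 1.2432)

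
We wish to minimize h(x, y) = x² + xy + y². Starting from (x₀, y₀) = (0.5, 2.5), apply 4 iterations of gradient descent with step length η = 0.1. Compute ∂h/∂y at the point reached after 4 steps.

∇h = (2x + y, x + 2y)
(x₁, y₁) = (0.5, 2.5) − 0.1·(3.5, 5.5) = (0.15, 1.95)
(x₂, y₂) = (0.15, 1.95) − 0.1·(2.25, 4.05) = (-0.075, 1.545)
(x₃, y₃) = (-0.075, 1.545) − 0.1·(1.395, 3.015) = (-0.2145, 1.2435)
(x₄, y₄) = (-0.2145, 1.2435) − 0.1·(0.8145, 2.2725) = (-0.29595, 1.01625)
∂h/∂y at (-0.29595, 1.01625) = 1.73655

1.73655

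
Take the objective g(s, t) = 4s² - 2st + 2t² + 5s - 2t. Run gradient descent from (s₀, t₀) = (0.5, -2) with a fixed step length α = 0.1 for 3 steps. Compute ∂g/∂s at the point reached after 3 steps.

-0.608

∇g = (8s - 2t + 5, -2s + 4t - 2)
(s₁, t₁) = (0.5, -2) − 0.1·(13, -11) = (-0.8, -0.9)
(s₂, t₂) = (-0.8, -0.9) − 0.1·(0.4, -4) = (-0.84, -0.5)
(s₃, t₃) = (-0.84, -0.5) − 0.1·(-0.72, -2.32) = (-0.768, -0.268)
∂g/∂s at (-0.768, -0.268) = -0.608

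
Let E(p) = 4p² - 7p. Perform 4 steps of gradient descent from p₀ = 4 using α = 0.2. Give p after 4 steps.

E′(p) = 8p - 7
p₁ = 4 − 0.2·25 = -1
p₂ = -1 − 0.2·(-15) = 2
p₃ = 2 − 0.2·9 = 0.2
p₄ = 0.2 − 0.2·(-5.4) = 1.28

1.28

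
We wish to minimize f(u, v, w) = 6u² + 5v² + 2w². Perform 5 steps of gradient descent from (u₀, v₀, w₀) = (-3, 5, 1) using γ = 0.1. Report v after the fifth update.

0

∇f = (12u, 10v, 4w)
Step 1: at (-3, 5, 1), ∇f = (-36, 50, 4) → (-3, 5, 1) − 0.1·(-36, 50, 4) = (0.6, 0, 0.6)
Step 2: at (0.6, 0, 0.6), ∇f = (7.2, 0, 2.4) → (0.6, 0, 0.6) − 0.1·(7.2, 0, 2.4) = (-0.12, 0, 0.36)
Step 3: at (-0.12, 0, 0.36), ∇f = (-1.44, 0, 1.44) → (-0.12, 0, 0.36) − 0.1·(-1.44, 0, 1.44) = (0.024, 0, 0.216)
Step 4: at (0.024, 0, 0.216), ∇f = (0.288, 0, 0.864) → (0.024, 0, 0.216) − 0.1·(0.288, 0, 0.864) = (-0.0048, 0, 0.1296)
Step 5: at (-0.0048, 0, 0.1296), ∇f = (-0.0576, 0, 0.5184) → (-0.0048, 0, 0.1296) − 0.1·(-0.0576, 0, 0.5184) = (0.00096, 0, 0.07776)
v = 0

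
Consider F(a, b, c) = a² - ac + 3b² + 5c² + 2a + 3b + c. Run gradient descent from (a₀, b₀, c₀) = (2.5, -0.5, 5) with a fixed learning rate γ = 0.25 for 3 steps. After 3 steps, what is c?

-16.9765625

∇F = (2a - c + 2, 6b + 3, -a + 10c + 1)
(a₁, b₁, c₁) = (2.5, -0.5, 5) − 0.25·(2, 0, 48.5) = (2, -0.5, -7.125)
(a₂, b₂, c₂) = (2, -0.5, -7.125) − 0.25·(13.125, 0, -72.25) = (-1.28125, -0.5, 10.9375)
(a₃, b₃, c₃) = (-1.28125, -0.5, 10.9375) − 0.25·(-11.5, 0, 111.65625) = (1.59375, -0.5, -16.9765625)
c = -16.9765625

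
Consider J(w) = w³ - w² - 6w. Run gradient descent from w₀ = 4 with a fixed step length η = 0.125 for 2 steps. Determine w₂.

J′(w) = 3w² - 2w - 6
w₁ = 4 − 0.125·34 = -0.25
w₂ = -0.25 − 0.125·(-5.3125) = 0.4140625

0.4140625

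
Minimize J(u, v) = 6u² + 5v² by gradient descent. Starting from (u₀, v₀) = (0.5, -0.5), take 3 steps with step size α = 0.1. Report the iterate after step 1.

∇J = (12u, 10v)
Step 1: at (0.5, -0.5), ∇J = (6, -5) → (0.5, -0.5) − 0.1·(6, -5) = (-0.1, 0)

(-0.1, 0)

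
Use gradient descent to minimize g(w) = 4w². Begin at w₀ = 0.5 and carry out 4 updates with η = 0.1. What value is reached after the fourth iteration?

0.0008

g′(w) = 8w
w₁ = 0.5 − 0.1·4 = 0.1
w₂ = 0.1 − 0.1·0.8 = 0.02
w₃ = 0.02 − 0.1·0.16 = 0.004
w₄ = 0.004 − 0.1·0.032 = 0.0008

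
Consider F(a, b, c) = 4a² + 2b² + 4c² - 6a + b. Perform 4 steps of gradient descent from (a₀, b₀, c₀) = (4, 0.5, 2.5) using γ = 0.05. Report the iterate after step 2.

(1.92, 0.23, 0.9)

∇F = (8a - 6, 4b + 1, 8c)
(a₁, b₁, c₁) = (4, 0.5, 2.5) − 0.05·(26, 3, 20) = (2.7, 0.35, 1.5)
(a₂, b₂, c₂) = (2.7, 0.35, 1.5) − 0.05·(15.6, 2.4, 12) = (1.92, 0.23, 0.9)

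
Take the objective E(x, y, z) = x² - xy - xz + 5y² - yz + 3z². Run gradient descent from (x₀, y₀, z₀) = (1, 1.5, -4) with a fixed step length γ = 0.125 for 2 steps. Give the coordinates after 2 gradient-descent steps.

∇E = (2x - y - z, -x + 10y - z, -x - y + 6z)
Step 1: at (1, 1.5, -4), ∇E = (4.5, 18, -26.5) → (1, 1.5, -4) − 0.125·(4.5, 18, -26.5) = (0.4375, -0.75, -0.6875)
Step 2: at (0.4375, -0.75, -0.6875), ∇E = (2.3125, -7.25, -3.8125) → (0.4375, -0.75, -0.6875) − 0.125·(2.3125, -7.25, -3.8125) = (0.1484375, 0.15625, -0.2109375)

(0.1484375, 0.15625, -0.2109375)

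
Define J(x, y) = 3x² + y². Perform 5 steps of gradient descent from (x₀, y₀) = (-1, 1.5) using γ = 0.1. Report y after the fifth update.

∇J = (6x, 2y)
Step 1: at (-1, 1.5), ∇J = (-6, 3) → (-1, 1.5) − 0.1·(-6, 3) = (-0.4, 1.2)
Step 2: at (-0.4, 1.2), ∇J = (-2.4, 2.4) → (-0.4, 1.2) − 0.1·(-2.4, 2.4) = (-0.16, 0.96)
Step 3: at (-0.16, 0.96), ∇J = (-0.96, 1.92) → (-0.16, 0.96) − 0.1·(-0.96, 1.92) = (-0.064, 0.768)
Step 4: at (-0.064, 0.768), ∇J = (-0.384, 1.536) → (-0.064, 0.768) − 0.1·(-0.384, 1.536) = (-0.0256, 0.6144)
Step 5: at (-0.0256, 0.6144), ∇J = (-0.1536, 1.2288) → (-0.0256, 0.6144) − 0.1·(-0.1536, 1.2288) = (-0.01024, 0.49152)
y = 0.49152

0.49152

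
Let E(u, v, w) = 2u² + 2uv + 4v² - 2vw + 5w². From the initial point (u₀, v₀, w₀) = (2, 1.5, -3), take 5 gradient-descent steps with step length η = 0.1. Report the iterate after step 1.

(0.9, -0.7, 0.3)

∇E = (4u + 2v, 2u + 8v - 2w, -2v + 10w)
Step 1: at (2, 1.5, -3), ∇E = (11, 22, -33) → (2, 1.5, -3) − 0.1·(11, 22, -33) = (0.9, -0.7, 0.3)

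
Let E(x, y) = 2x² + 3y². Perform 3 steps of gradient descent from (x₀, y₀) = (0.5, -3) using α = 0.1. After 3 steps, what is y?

∇E = (4x, 6y)
(x₁, y₁) = (0.5, -3) − 0.1·(2, -18) = (0.3, -1.2)
(x₂, y₂) = (0.3, -1.2) − 0.1·(1.2, -7.2) = (0.18, -0.48)
(x₃, y₃) = (0.18, -0.48) − 0.1·(0.72, -2.88) = (0.108, -0.192)
y = -0.192

-0.192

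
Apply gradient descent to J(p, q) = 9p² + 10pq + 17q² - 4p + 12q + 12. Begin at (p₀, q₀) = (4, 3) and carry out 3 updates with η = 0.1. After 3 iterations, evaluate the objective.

∇J = (18p + 10q - 4, 10p + 34q + 12)
Step 1: at (4, 3), ∇J = (98, 154) → (4, 3) − 0.1·(98, 154) = (-5.8, -12.4)
Step 2: at (-5.8, -12.4), ∇J = (-232.4, -467.6) → (-5.8, -12.4) − 0.1·(-232.4, -467.6) = (17.44, 34.36)
Step 3: at (17.44, 34.36), ∇J = (653.52, 1354.64) → (17.44, 34.36) − 0.1·(653.52, 1354.64) = (-47.912, -101.104)
J(-47.912, -101.104) = 241865.706048

241865.706048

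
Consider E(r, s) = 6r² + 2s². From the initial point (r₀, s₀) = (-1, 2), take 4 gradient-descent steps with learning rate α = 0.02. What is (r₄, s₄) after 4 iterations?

(-0.33362176, 1.43278592)

∇E = (12r, 4s)
Step 1: at (-1, 2), ∇E = (-12, 8) → (-1, 2) − 0.02·(-12, 8) = (-0.76, 1.84)
Step 2: at (-0.76, 1.84), ∇E = (-9.12, 7.36) → (-0.76, 1.84) − 0.02·(-9.12, 7.36) = (-0.5776, 1.6928)
Step 3: at (-0.5776, 1.6928), ∇E = (-6.9312, 6.7712) → (-0.5776, 1.6928) − 0.02·(-6.9312, 6.7712) = (-0.438976, 1.557376)
Step 4: at (-0.438976, 1.557376), ∇E = (-5.267712, 6.229504) → (-0.438976, 1.557376) − 0.02·(-5.267712, 6.229504) = (-0.33362176, 1.43278592)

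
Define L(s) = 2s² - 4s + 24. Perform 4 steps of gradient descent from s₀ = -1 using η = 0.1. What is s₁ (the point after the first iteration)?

-0.2

L′(s) = 4s - 4
Step 1: L′(-1) = -8; s₁ = -1 − 0.1·(-8) = -0.2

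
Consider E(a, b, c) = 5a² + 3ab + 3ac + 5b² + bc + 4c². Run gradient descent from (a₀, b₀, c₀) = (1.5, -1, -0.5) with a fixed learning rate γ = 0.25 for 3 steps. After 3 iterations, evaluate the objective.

138.4744873046875

∇E = (10a + 3b + 3c, 3a + 10b + c, 3a + b + 8c)
(a₁, b₁, c₁) = (1.5, -1, -0.5) − 0.25·(10.5, -6, -0.5) = (-1.125, 0.5, -0.375)
(a₂, b₂, c₂) = (-1.125, 0.5, -0.375) − 0.25·(-10.875, 1.25, -5.875) = (1.59375, 0.1875, 1.09375)
(a₃, b₃, c₃) = (1.59375, 0.1875, 1.09375) − 0.25·(19.78125, 7.75, 13.71875) = (-3.3515625, -1.75, -2.3359375)
E(-3.3515625, -1.75, -2.3359375) = 138.4744873046875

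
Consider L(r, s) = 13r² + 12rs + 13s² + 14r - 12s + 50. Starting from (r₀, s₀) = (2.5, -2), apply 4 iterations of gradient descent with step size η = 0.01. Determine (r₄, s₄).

∇L = (26r + 12s + 14, 12r + 26s - 12)
(r₁, s₁) = (2.5, -2) − 0.01·(55, -34) = (1.95, -1.66)
(r₂, s₂) = (1.95, -1.66) − 0.01·(44.78, -31.76) = (1.5022, -1.3424)
(r₃, s₃) = (1.5022, -1.3424) − 0.01·(36.9484, -28.876) = (1.132716, -1.05364)
(r₄, s₄) = (1.132716, -1.05364) − 0.01·(30.806936, -25.802048) = (0.82464664, -0.79561952)

(0.82464664, -0.79561952)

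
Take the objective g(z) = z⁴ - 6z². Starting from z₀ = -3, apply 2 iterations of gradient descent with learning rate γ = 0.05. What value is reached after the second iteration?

0.9168

g′(z) = 4z³ - 12z
Step 1: g′(-3) = -72; z₁ = -3 − 0.05·(-72) = 0.6
Step 2: g′(0.6) = -6.336; z₂ = 0.6 − 0.05·(-6.336) = 0.9168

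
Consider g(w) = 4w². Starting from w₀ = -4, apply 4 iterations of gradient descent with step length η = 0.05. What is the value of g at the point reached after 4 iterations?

g′(w) = 8w
Step 1: g′(-4) = -32; w₁ = -4 − 0.05·(-32) = -2.4
Step 2: g′(-2.4) = -19.2; w₂ = -2.4 − 0.05·(-19.2) = -1.44
Step 3: g′(-1.44) = -11.52; w₃ = -1.44 − 0.05·(-11.52) = -0.864
Step 4: g′(-0.864) = -6.912; w₄ = -0.864 − 0.05·(-6.912) = -0.5184
g(-0.5184) = 1.07495424

1.07495424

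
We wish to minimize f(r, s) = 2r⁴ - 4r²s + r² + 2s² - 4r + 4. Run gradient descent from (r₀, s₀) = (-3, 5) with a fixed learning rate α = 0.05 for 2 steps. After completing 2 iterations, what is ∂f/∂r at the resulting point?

41.037195362304

∇f = (8r³ - 8rs + 2r - 4, -4r² + 4s)
Step 1: at (-3, 5), ∇f = (-106, -16) → (-3, 5) − 0.05·(-106, -16) = (2.3, 5.8)
Step 2: at (2.3, 5.8), ∇f = (-8.784, 2.04) → (2.3, 5.8) − 0.05·(-8.784, 2.04) = (2.7392, 5.698)
∂f/∂r at (2.7392, 5.698) = 41.037195362304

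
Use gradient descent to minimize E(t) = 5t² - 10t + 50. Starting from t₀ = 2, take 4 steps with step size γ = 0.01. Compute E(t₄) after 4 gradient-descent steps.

47.15233605

E′(t) = 10t - 10
t₁ = 2 − 0.01·10 = 1.9
t₂ = 1.9 − 0.01·9 = 1.81
t₃ = 1.81 − 0.01·8.1 = 1.729
t₄ = 1.729 − 0.01·7.29 = 1.6561
E(1.6561) = 47.15233605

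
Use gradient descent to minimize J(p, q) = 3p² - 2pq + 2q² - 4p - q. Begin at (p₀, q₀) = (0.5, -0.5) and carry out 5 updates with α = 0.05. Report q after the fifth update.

∇J = (6p - 2q - 4, -2p + 4q - 1)
(p₁, q₁) = (0.5, -0.5) − 0.05·(0, -4) = (0.5, -0.3)
(p₂, q₂) = (0.5, -0.3) − 0.05·(-0.4, -3.2) = (0.52, -0.14)
(p₃, q₃) = (0.52, -0.14) − 0.05·(-0.6, -2.6) = (0.55, -0.01)
(p₄, q₄) = (0.55, -0.01) − 0.05·(-0.68, -2.14) = (0.584, 0.097)
(p₅, q₅) = (0.584, 0.097) − 0.05·(-0.69, -1.78) = (0.6185, 0.186)
q = 0.186

0.186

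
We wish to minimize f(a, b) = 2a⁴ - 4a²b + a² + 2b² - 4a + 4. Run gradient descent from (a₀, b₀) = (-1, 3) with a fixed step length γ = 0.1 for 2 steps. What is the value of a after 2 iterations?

∇f = (8a³ - 8ab + 2a - 4, -4a² + 4b)
Step 1: at (-1, 3), ∇f = (10, 8) → (-1, 3) − 0.1·(10, 8) = (-2, 2.2)
Step 2: at (-2, 2.2), ∇f = (-36.8, -7.2) → (-2, 2.2) − 0.1·(-36.8, -7.2) = (1.68, 2.92)
a = 1.68

1.68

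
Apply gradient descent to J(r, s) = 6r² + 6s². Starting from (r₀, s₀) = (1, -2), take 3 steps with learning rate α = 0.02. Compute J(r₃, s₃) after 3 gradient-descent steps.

5.78099785728

∇J = (12r, 12s)
Step 1: at (1, -2), ∇J = (12, -24) → (1, -2) − 0.02·(12, -24) = (0.76, -1.52)
Step 2: at (0.76, -1.52), ∇J = (9.12, -18.24) → (0.76, -1.52) − 0.02·(9.12, -18.24) = (0.5776, -1.1552)
Step 3: at (0.5776, -1.1552), ∇J = (6.9312, -13.8624) → (0.5776, -1.1552) − 0.02·(6.9312, -13.8624) = (0.438976, -0.877952)
J(0.438976, -0.877952) = 5.78099785728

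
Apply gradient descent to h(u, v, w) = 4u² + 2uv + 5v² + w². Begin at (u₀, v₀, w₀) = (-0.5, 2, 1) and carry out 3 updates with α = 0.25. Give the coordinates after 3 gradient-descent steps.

∇h = (8u + 2v, 2u + 10v, 2w)
(u₁, v₁, w₁) = (-0.5, 2, 1) − 0.25·(0, 19, 2) = (-0.5, -2.75, 0.5)
(u₂, v₂, w₂) = (-0.5, -2.75, 0.5) − 0.25·(-9.5, -28.5, 1) = (1.875, 4.375, 0.25)
(u₃, v₃, w₃) = (1.875, 4.375, 0.25) − 0.25·(23.75, 47.5, 0.5) = (-4.0625, -7.5, 0.125)

(-4.0625, -7.5, 0.125)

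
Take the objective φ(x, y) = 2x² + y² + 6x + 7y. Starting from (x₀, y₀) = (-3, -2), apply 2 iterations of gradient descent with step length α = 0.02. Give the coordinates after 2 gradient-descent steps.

(-2.7696, -2.1176)

∇φ = (4x + 6, 2y + 7)
Step 1: at (-3, -2), ∇φ = (-6, 3) → (-3, -2) − 0.02·(-6, 3) = (-2.88, -2.06)
Step 2: at (-2.88, -2.06), ∇φ = (-5.52, 2.88) → (-2.88, -2.06) − 0.02·(-5.52, 2.88) = (-2.7696, -2.1176)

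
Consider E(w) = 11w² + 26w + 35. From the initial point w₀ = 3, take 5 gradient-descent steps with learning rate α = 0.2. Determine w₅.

-1901.20864

E′(w) = 22w + 26
Step 1: E′(3) = 92; w₁ = 3 − 0.2·92 = -15.4
Step 2: E′(-15.4) = -312.8; w₂ = -15.4 − 0.2·(-312.8) = 47.16
Step 3: E′(47.16) = 1063.52; w₃ = 47.16 − 0.2·1063.52 = -165.544
Step 4: E′(-165.544) = -3615.968; w₄ = -165.544 − 0.2·(-3615.968) = 557.6496
Step 5: E′(557.6496) = 12294.2912; w₅ = 557.6496 − 0.2·12294.2912 = -1901.20864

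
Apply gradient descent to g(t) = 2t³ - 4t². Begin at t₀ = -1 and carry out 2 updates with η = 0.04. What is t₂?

g′(t) = 6t² - 8t
t₁ = -1 − 0.04·14 = -1.56
t₂ = -1.56 − 0.04·27.0816 = -2.643264

-2.643264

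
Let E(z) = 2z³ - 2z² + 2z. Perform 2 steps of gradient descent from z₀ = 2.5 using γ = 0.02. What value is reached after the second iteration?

E′(z) = 6z² - 4z + 2
z₁ = 2.5 − 0.02·29.5 = 1.91
z₂ = 1.91 − 0.02·16.2486 = 1.585028

1.585028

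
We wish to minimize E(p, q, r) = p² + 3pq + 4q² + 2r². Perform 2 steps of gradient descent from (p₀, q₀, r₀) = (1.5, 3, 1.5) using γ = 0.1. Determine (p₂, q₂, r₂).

(0.195, -0.06, 0.54)

∇E = (2p + 3q, 3p + 8q, 4r)
Step 1: at (1.5, 3, 1.5), ∇E = (12, 28.5, 6) → (1.5, 3, 1.5) − 0.1·(12, 28.5, 6) = (0.3, 0.15, 0.9)
Step 2: at (0.3, 0.15, 0.9), ∇E = (1.05, 2.1, 3.6) → (0.3, 0.15, 0.9) − 0.1·(1.05, 2.1, 3.6) = (0.195, -0.06, 0.54)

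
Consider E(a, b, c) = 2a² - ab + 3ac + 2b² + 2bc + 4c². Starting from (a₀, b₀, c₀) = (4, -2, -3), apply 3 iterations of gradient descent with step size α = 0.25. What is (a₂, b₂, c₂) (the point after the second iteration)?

∇E = (4a - b + 3c, -a + 4b + 2c, 3a + 2b + 8c)
(a₁, b₁, c₁) = (4, -2, -3) − 0.25·(9, -18, -16) = (1.75, 2.5, 1)
(a₂, b₂, c₂) = (1.75, 2.5, 1) − 0.25·(7.5, 10.25, 18.25) = (-0.125, -0.0625, -3.5625)

(-0.125, -0.0625, -3.5625)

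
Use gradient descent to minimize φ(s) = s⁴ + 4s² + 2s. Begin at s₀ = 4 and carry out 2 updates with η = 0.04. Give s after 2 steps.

φ′(s) = 4s³ + 8s + 2
Step 1: φ′(4) = 290; s₁ = 4 − 0.04·290 = -7.6
Step 2: φ′(-7.6) = -1814.704; s₂ = -7.6 − 0.04·(-1814.704) = 64.98816

64.98816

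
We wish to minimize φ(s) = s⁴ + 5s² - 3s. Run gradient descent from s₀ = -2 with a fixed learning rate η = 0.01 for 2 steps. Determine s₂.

-1.153055

φ′(s) = 4s³ + 10s - 3
s₁ = -2 − 0.01·(-55) = -1.45
s₂ = -1.45 − 0.01·(-29.6945) = -1.153055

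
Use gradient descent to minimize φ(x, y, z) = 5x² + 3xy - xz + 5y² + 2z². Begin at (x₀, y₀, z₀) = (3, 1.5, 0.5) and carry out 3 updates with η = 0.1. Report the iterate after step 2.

∇φ = (10x + 3y - z, 3x + 10y, -x + 4z)
Step 1: at (3, 1.5, 0.5), ∇φ = (34, 24, -1) → (3, 1.5, 0.5) − 0.1·(34, 24, -1) = (-0.4, -0.9, 0.6)
Step 2: at (-0.4, -0.9, 0.6), ∇φ = (-7.3, -10.2, 2.8) → (-0.4, -0.9, 0.6) − 0.1·(-7.3, -10.2, 2.8) = (0.33, 0.12, 0.32)

(0.33, 0.12, 0.32)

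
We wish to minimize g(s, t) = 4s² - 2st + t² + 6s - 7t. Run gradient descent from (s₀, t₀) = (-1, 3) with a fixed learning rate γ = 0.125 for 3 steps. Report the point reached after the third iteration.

(0.0078125, 3.140625)

∇g = (8s - 2t + 6, -2s + 2t - 7)
(s₁, t₁) = (-1, 3) − 0.125·(-8, 1) = (0, 2.875)
(s₂, t₂) = (0, 2.875) − 0.125·(0.25, -1.25) = (-0.03125, 3.03125)
(s₃, t₃) = (-0.03125, 3.03125) − 0.125·(-0.3125, -0.875) = (0.0078125, 3.140625)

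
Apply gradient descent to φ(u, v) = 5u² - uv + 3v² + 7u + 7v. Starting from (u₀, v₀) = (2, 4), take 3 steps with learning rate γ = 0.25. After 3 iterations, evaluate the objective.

166.602783203125

∇φ = (10u - v + 7, -u + 6v + 7)
(u₁, v₁) = (2, 4) − 0.25·(23, 29) = (-3.75, -3.25)
(u₂, v₂) = (-3.75, -3.25) − 0.25·(-27.25, -8.75) = (3.0625, -1.0625)
(u₃, v₃) = (3.0625, -1.0625) − 0.25·(38.6875, -2.4375) = (-6.609375, -0.453125)
φ(-6.609375, -0.453125) = 166.602783203125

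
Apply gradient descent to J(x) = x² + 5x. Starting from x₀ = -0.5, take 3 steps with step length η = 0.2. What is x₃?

J′(x) = 2x + 5
x₁ = -0.5 − 0.2·4 = -1.3
x₂ = -1.3 − 0.2·2.4 = -1.78
x₃ = -1.78 − 0.2·1.44 = -2.068

-2.068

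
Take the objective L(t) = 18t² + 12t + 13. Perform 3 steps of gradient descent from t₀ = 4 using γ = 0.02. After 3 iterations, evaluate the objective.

11.162878922752

L′(t) = 36t + 12
Step 1: L′(4) = 156; t₁ = 4 − 0.02·156 = 0.88
Step 2: L′(0.88) = 43.68; t₂ = 0.88 − 0.02·43.68 = 0.0064
Step 3: L′(0.0064) = 12.2304; t₃ = 0.0064 − 0.02·12.2304 = -0.238208
L(-0.238208) = 11.162878922752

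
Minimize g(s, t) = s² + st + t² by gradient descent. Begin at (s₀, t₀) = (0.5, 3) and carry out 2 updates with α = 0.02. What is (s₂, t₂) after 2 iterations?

(0.3458, 2.7468)

∇g = (2s + t, s + 2t)
(s₁, t₁) = (0.5, 3) − 0.02·(4, 6.5) = (0.42, 2.87)
(s₂, t₂) = (0.42, 2.87) − 0.02·(3.71, 6.16) = (0.3458, 2.7468)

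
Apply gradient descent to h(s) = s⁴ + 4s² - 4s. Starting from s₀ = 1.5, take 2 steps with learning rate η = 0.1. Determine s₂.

h′(s) = 4s³ + 8s - 4
s₁ = 1.5 − 0.1·21.5 = -0.65
s₂ = -0.65 − 0.1·(-10.2985) = 0.37985

0.37985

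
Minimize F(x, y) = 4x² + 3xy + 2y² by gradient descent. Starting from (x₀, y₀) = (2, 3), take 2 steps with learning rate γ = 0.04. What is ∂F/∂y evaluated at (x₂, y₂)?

8.4

∇F = (8x + 3y, 3x + 4y)
(x₁, y₁) = (2, 3) − 0.04·(25, 18) = (1, 2.28)
(x₂, y₂) = (1, 2.28) − 0.04·(14.84, 12.12) = (0.4064, 1.7952)
∂F/∂y at (0.4064, 1.7952) = 8.4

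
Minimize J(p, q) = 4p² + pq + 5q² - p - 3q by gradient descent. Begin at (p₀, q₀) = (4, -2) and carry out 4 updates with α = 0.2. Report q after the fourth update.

∇J = (8p + q - 1, p + 10q - 3)
(p₁, q₁) = (4, -2) − 0.2·(29, -19) = (-1.8, 1.8)
(p₂, q₂) = (-1.8, 1.8) − 0.2·(-13.6, 13.2) = (0.92, -0.84)
(p₃, q₃) = (0.92, -0.84) − 0.2·(5.52, -10.48) = (-0.184, 1.256)
(p₄, q₄) = (-0.184, 1.256) − 0.2·(-1.216, 9.376) = (0.0592, -0.6192)
q = -0.6192

-0.6192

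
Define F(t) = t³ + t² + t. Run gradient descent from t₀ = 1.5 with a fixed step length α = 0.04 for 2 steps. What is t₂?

0.807012

F′(t) = 3t² + 2t + 1
Step 1: F′(1.5) = 10.75; t₁ = 1.5 − 0.04·10.75 = 1.07
Step 2: F′(1.07) = 6.5747; t₂ = 1.07 − 0.04·6.5747 = 0.807012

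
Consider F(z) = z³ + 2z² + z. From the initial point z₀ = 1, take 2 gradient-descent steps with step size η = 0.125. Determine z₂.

-0.125

F′(z) = 3z² + 4z + 1
z₁ = 1 − 0.125·8 = 0
z₂ = 0 − 0.125·1 = -0.125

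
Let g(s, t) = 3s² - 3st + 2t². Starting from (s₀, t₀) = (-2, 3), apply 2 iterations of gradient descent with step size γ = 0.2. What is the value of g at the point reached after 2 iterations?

7.68

∇g = (6s - 3t, -3s + 4t)
Step 1: at (-2, 3), ∇g = (-21, 18) → (-2, 3) − 0.2·(-21, 18) = (2.2, -0.6)
Step 2: at (2.2, -0.6), ∇g = (15, -9) → (2.2, -0.6) − 0.2·(15, -9) = (-0.8, 1.2)
g(-0.8, 1.2) = 7.68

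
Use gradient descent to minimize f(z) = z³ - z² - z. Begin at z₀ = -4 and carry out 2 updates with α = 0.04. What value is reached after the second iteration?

-11.2688

f′(z) = 3z² - 2z - 1
Step 1: f′(-4) = 55; z₁ = -4 − 0.04·55 = -6.2
Step 2: f′(-6.2) = 126.72; z₂ = -6.2 − 0.04·126.72 = -11.2688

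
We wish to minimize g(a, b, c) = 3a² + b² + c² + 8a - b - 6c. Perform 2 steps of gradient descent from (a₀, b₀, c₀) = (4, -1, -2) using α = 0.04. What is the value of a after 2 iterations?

∇g = (6a + 8, 2b - 1, 2c - 6)
Step 1: at (4, -1, -2), ∇g = (32, -3, -10) → (4, -1, -2) − 0.04·(32, -3, -10) = (2.72, -0.88, -1.6)
Step 2: at (2.72, -0.88, -1.6), ∇g = (24.32, -2.76, -9.2) → (2.72, -0.88, -1.6) − 0.04·(24.32, -2.76, -9.2) = (1.7472, -0.7696, -1.232)
a = 1.7472

1.7472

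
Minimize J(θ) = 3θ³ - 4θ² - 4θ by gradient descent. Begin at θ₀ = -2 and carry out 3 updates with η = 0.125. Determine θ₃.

J′(θ) = 9θ² - 8θ - 4
Step 1: J′(-2) = 48; θ₁ = -2 − 0.125·48 = -8
Step 2: J′(-8) = 636; θ₂ = -8 − 0.125·636 = -87.5
Step 3: J′(-87.5) = 69602.25; θ₃ = -87.5 − 0.125·69602.25 = -8787.78125

-8787.78125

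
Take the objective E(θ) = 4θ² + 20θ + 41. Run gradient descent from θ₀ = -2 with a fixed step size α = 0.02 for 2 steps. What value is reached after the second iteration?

-2.1472

E′(θ) = 8θ + 20
θ₁ = -2 − 0.02·4 = -2.08
θ₂ = -2.08 − 0.02·3.36 = -2.1472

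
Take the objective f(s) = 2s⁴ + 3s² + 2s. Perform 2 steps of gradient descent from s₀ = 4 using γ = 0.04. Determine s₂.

f′(s) = 8s³ + 6s + 2
s₁ = 4 − 0.04·538 = -17.52
s₂ = -17.52 − 0.04·(-43125.288064) = 1707.49152256

1707.49152256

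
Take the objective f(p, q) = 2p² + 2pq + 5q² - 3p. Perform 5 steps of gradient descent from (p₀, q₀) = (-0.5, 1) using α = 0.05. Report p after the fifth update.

∇f = (4p + 2q - 3, 2p + 10q)
(p₁, q₁) = (-0.5, 1) − 0.05·(-3, 9) = (-0.35, 0.55)
(p₂, q₂) = (-0.35, 0.55) − 0.05·(-3.3, 4.8) = (-0.185, 0.31)
(p₃, q₃) = (-0.185, 0.31) − 0.05·(-3.12, 2.73) = (-0.029, 0.1735)
(p₄, q₄) = (-0.029, 0.1735) − 0.05·(-2.769, 1.677) = (0.10945, 0.08965)
(p₅, q₅) = (0.10945, 0.08965) − 0.05·(-2.3829, 1.1154) = (0.228595, 0.03388)
p = 0.228595

0.228595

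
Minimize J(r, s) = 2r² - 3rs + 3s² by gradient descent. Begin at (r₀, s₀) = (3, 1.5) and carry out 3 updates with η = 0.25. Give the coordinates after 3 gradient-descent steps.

(0.0703125, 0.796875)

∇J = (4r - 3s, -3r + 6s)
(r₁, s₁) = (3, 1.5) − 0.25·(7.5, 0) = (1.125, 1.5)
(r₂, s₂) = (1.125, 1.5) − 0.25·(0, 5.625) = (1.125, 0.09375)
(r₃, s₃) = (1.125, 0.09375) − 0.25·(4.21875, -2.8125) = (0.0703125, 0.796875)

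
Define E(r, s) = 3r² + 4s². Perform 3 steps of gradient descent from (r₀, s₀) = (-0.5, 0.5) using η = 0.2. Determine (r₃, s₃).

(0.004, -0.108)

∇E = (6r, 8s)
Step 1: at (-0.5, 0.5), ∇E = (-3, 4) → (-0.5, 0.5) − 0.2·(-3, 4) = (0.1, -0.3)
Step 2: at (0.1, -0.3), ∇E = (0.6, -2.4) → (0.1, -0.3) − 0.2·(0.6, -2.4) = (-0.02, 0.18)
Step 3: at (-0.02, 0.18), ∇E = (-0.12, 1.44) → (-0.02, 0.18) − 0.2·(-0.12, 1.44) = (0.004, -0.108)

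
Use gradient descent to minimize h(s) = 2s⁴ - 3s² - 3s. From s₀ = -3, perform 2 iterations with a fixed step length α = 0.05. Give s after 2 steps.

h′(s) = 8s³ - 6s - 3
s₁ = -3 − 0.05·(-201) = 7.05
s₂ = 7.05 − 0.05·2757.921 = -130.84605

-130.84605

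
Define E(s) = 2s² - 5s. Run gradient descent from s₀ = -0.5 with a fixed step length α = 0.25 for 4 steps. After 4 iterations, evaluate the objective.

E′(s) = 4s - 5
s₁ = -0.5 − 0.25·(-7) = 1.25
s₂ = 1.25 − 0.25·0 = 1.25
s₃ = 1.25 − 0.25·0 = 1.25
s₄ = 1.25 − 0.25·0 = 1.25
E(1.25) = -3.125

-3.125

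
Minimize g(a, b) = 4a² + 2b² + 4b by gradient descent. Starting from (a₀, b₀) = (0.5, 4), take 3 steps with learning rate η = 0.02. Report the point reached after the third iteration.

∇g = (8a, 4b + 4)
(a₁, b₁) = (0.5, 4) − 0.02·(4, 20) = (0.42, 3.6)
(a₂, b₂) = (0.42, 3.6) − 0.02·(3.36, 18.4) = (0.3528, 3.232)
(a₃, b₃) = (0.3528, 3.232) − 0.02·(2.8224, 16.928) = (0.296352, 2.89344)

(0.296352, 2.89344)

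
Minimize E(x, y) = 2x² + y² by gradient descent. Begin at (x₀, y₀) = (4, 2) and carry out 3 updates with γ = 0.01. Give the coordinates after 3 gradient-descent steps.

∇E = (4x, 2y)
Step 1: at (4, 2), ∇E = (16, 4) → (4, 2) − 0.01·(16, 4) = (3.84, 1.96)
Step 2: at (3.84, 1.96), ∇E = (15.36, 3.92) → (3.84, 1.96) − 0.01·(15.36, 3.92) = (3.6864, 1.9208)
Step 3: at (3.6864, 1.9208), ∇E = (14.7456, 3.8416) → (3.6864, 1.9208) − 0.01·(14.7456, 3.8416) = (3.538944, 1.882384)

(3.538944, 1.882384)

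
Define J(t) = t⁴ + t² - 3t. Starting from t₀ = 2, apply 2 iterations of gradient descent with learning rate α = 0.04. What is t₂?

0.69529088

J′(t) = 4t³ + 2t - 3
Step 1: J′(2) = 33; t₁ = 2 − 0.04·33 = 0.68
Step 2: J′(0.68) = -0.382272; t₂ = 0.68 − 0.04·(-0.382272) = 0.69529088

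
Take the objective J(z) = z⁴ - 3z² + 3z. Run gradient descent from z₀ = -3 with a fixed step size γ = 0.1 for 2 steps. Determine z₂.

-65.2572

J′(z) = 4z³ - 6z + 3
z₁ = -3 − 0.1·(-87) = 5.7
z₂ = 5.7 − 0.1·709.572 = -65.2572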